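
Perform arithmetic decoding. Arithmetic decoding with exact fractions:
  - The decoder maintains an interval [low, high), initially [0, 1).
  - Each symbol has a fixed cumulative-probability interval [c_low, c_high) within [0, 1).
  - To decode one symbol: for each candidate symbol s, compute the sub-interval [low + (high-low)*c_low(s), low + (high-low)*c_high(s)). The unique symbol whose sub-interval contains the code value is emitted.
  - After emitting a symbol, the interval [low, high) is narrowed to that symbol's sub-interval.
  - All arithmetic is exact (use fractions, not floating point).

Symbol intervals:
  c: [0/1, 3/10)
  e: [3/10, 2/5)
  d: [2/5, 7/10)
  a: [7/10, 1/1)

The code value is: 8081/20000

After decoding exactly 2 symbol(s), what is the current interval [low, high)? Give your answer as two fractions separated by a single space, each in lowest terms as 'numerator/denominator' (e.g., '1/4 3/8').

Answer: 2/5 49/100

Derivation:
Step 1: interval [0/1, 1/1), width = 1/1 - 0/1 = 1/1
  'c': [0/1 + 1/1*0/1, 0/1 + 1/1*3/10) = [0/1, 3/10)
  'e': [0/1 + 1/1*3/10, 0/1 + 1/1*2/5) = [3/10, 2/5)
  'd': [0/1 + 1/1*2/5, 0/1 + 1/1*7/10) = [2/5, 7/10) <- contains code 8081/20000
  'a': [0/1 + 1/1*7/10, 0/1 + 1/1*1/1) = [7/10, 1/1)
  emit 'd', narrow to [2/5, 7/10)
Step 2: interval [2/5, 7/10), width = 7/10 - 2/5 = 3/10
  'c': [2/5 + 3/10*0/1, 2/5 + 3/10*3/10) = [2/5, 49/100) <- contains code 8081/20000
  'e': [2/5 + 3/10*3/10, 2/5 + 3/10*2/5) = [49/100, 13/25)
  'd': [2/5 + 3/10*2/5, 2/5 + 3/10*7/10) = [13/25, 61/100)
  'a': [2/5 + 3/10*7/10, 2/5 + 3/10*1/1) = [61/100, 7/10)
  emit 'c', narrow to [2/5, 49/100)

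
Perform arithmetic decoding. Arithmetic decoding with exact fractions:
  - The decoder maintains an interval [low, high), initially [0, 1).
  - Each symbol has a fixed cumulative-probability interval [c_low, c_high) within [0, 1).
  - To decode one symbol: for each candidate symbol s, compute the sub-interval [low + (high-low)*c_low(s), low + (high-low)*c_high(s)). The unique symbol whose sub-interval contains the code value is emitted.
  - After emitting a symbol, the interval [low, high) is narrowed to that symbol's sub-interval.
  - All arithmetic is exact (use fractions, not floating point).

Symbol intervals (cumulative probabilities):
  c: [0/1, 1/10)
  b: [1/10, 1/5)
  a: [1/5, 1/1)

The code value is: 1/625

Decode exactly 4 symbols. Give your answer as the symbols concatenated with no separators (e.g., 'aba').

Step 1: interval [0/1, 1/1), width = 1/1 - 0/1 = 1/1
  'c': [0/1 + 1/1*0/1, 0/1 + 1/1*1/10) = [0/1, 1/10) <- contains code 1/625
  'b': [0/1 + 1/1*1/10, 0/1 + 1/1*1/5) = [1/10, 1/5)
  'a': [0/1 + 1/1*1/5, 0/1 + 1/1*1/1) = [1/5, 1/1)
  emit 'c', narrow to [0/1, 1/10)
Step 2: interval [0/1, 1/10), width = 1/10 - 0/1 = 1/10
  'c': [0/1 + 1/10*0/1, 0/1 + 1/10*1/10) = [0/1, 1/100) <- contains code 1/625
  'b': [0/1 + 1/10*1/10, 0/1 + 1/10*1/5) = [1/100, 1/50)
  'a': [0/1 + 1/10*1/5, 0/1 + 1/10*1/1) = [1/50, 1/10)
  emit 'c', narrow to [0/1, 1/100)
Step 3: interval [0/1, 1/100), width = 1/100 - 0/1 = 1/100
  'c': [0/1 + 1/100*0/1, 0/1 + 1/100*1/10) = [0/1, 1/1000)
  'b': [0/1 + 1/100*1/10, 0/1 + 1/100*1/5) = [1/1000, 1/500) <- contains code 1/625
  'a': [0/1 + 1/100*1/5, 0/1 + 1/100*1/1) = [1/500, 1/100)
  emit 'b', narrow to [1/1000, 1/500)
Step 4: interval [1/1000, 1/500), width = 1/500 - 1/1000 = 1/1000
  'c': [1/1000 + 1/1000*0/1, 1/1000 + 1/1000*1/10) = [1/1000, 11/10000)
  'b': [1/1000 + 1/1000*1/10, 1/1000 + 1/1000*1/5) = [11/10000, 3/2500)
  'a': [1/1000 + 1/1000*1/5, 1/1000 + 1/1000*1/1) = [3/2500, 1/500) <- contains code 1/625
  emit 'a', narrow to [3/2500, 1/500)

Answer: ccba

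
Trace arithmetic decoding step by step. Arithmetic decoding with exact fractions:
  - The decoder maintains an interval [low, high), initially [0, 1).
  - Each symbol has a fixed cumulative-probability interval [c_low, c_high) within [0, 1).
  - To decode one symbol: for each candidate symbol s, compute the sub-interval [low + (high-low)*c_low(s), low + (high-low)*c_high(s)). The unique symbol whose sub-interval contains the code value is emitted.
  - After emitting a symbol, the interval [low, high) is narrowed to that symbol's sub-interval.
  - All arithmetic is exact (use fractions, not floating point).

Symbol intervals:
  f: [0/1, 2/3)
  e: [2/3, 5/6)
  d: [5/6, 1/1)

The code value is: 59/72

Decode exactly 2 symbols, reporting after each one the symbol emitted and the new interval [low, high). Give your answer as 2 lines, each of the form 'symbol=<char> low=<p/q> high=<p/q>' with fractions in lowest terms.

Answer: symbol=e low=2/3 high=5/6
symbol=d low=29/36 high=5/6

Derivation:
Step 1: interval [0/1, 1/1), width = 1/1 - 0/1 = 1/1
  'f': [0/1 + 1/1*0/1, 0/1 + 1/1*2/3) = [0/1, 2/3)
  'e': [0/1 + 1/1*2/3, 0/1 + 1/1*5/6) = [2/3, 5/6) <- contains code 59/72
  'd': [0/1 + 1/1*5/6, 0/1 + 1/1*1/1) = [5/6, 1/1)
  emit 'e', narrow to [2/3, 5/6)
Step 2: interval [2/3, 5/6), width = 5/6 - 2/3 = 1/6
  'f': [2/3 + 1/6*0/1, 2/3 + 1/6*2/3) = [2/3, 7/9)
  'e': [2/3 + 1/6*2/3, 2/3 + 1/6*5/6) = [7/9, 29/36)
  'd': [2/3 + 1/6*5/6, 2/3 + 1/6*1/1) = [29/36, 5/6) <- contains code 59/72
  emit 'd', narrow to [29/36, 5/6)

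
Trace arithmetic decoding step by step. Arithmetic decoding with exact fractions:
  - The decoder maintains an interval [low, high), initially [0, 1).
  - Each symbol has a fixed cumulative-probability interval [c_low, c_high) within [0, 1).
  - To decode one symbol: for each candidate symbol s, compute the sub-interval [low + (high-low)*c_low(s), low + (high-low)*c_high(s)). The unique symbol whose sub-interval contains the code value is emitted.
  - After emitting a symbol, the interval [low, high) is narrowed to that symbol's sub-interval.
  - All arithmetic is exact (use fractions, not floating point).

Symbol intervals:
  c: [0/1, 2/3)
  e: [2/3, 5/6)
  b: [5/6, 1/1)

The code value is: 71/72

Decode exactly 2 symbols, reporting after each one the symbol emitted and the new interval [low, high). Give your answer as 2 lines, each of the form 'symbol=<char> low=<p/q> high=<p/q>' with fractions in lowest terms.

Answer: symbol=b low=5/6 high=1/1
symbol=b low=35/36 high=1/1

Derivation:
Step 1: interval [0/1, 1/1), width = 1/1 - 0/1 = 1/1
  'c': [0/1 + 1/1*0/1, 0/1 + 1/1*2/3) = [0/1, 2/3)
  'e': [0/1 + 1/1*2/3, 0/1 + 1/1*5/6) = [2/3, 5/6)
  'b': [0/1 + 1/1*5/6, 0/1 + 1/1*1/1) = [5/6, 1/1) <- contains code 71/72
  emit 'b', narrow to [5/6, 1/1)
Step 2: interval [5/6, 1/1), width = 1/1 - 5/6 = 1/6
  'c': [5/6 + 1/6*0/1, 5/6 + 1/6*2/3) = [5/6, 17/18)
  'e': [5/6 + 1/6*2/3, 5/6 + 1/6*5/6) = [17/18, 35/36)
  'b': [5/6 + 1/6*5/6, 5/6 + 1/6*1/1) = [35/36, 1/1) <- contains code 71/72
  emit 'b', narrow to [35/36, 1/1)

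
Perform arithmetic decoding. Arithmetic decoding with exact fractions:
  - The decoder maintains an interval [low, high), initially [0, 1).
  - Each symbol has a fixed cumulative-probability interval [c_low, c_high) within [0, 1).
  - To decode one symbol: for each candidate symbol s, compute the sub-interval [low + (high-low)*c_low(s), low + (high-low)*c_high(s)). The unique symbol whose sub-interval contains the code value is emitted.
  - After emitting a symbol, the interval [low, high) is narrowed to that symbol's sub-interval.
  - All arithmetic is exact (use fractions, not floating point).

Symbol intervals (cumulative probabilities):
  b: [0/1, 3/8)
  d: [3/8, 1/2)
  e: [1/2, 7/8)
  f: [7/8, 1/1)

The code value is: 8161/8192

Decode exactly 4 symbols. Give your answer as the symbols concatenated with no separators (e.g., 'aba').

Answer: ffee

Derivation:
Step 1: interval [0/1, 1/1), width = 1/1 - 0/1 = 1/1
  'b': [0/1 + 1/1*0/1, 0/1 + 1/1*3/8) = [0/1, 3/8)
  'd': [0/1 + 1/1*3/8, 0/1 + 1/1*1/2) = [3/8, 1/2)
  'e': [0/1 + 1/1*1/2, 0/1 + 1/1*7/8) = [1/2, 7/8)
  'f': [0/1 + 1/1*7/8, 0/1 + 1/1*1/1) = [7/8, 1/1) <- contains code 8161/8192
  emit 'f', narrow to [7/8, 1/1)
Step 2: interval [7/8, 1/1), width = 1/1 - 7/8 = 1/8
  'b': [7/8 + 1/8*0/1, 7/8 + 1/8*3/8) = [7/8, 59/64)
  'd': [7/8 + 1/8*3/8, 7/8 + 1/8*1/2) = [59/64, 15/16)
  'e': [7/8 + 1/8*1/2, 7/8 + 1/8*7/8) = [15/16, 63/64)
  'f': [7/8 + 1/8*7/8, 7/8 + 1/8*1/1) = [63/64, 1/1) <- contains code 8161/8192
  emit 'f', narrow to [63/64, 1/1)
Step 3: interval [63/64, 1/1), width = 1/1 - 63/64 = 1/64
  'b': [63/64 + 1/64*0/1, 63/64 + 1/64*3/8) = [63/64, 507/512)
  'd': [63/64 + 1/64*3/8, 63/64 + 1/64*1/2) = [507/512, 127/128)
  'e': [63/64 + 1/64*1/2, 63/64 + 1/64*7/8) = [127/128, 511/512) <- contains code 8161/8192
  'f': [63/64 + 1/64*7/8, 63/64 + 1/64*1/1) = [511/512, 1/1)
  emit 'e', narrow to [127/128, 511/512)
Step 4: interval [127/128, 511/512), width = 511/512 - 127/128 = 3/512
  'b': [127/128 + 3/512*0/1, 127/128 + 3/512*3/8) = [127/128, 4073/4096)
  'd': [127/128 + 3/512*3/8, 127/128 + 3/512*1/2) = [4073/4096, 1019/1024)
  'e': [127/128 + 3/512*1/2, 127/128 + 3/512*7/8) = [1019/1024, 4085/4096) <- contains code 8161/8192
  'f': [127/128 + 3/512*7/8, 127/128 + 3/512*1/1) = [4085/4096, 511/512)
  emit 'e', narrow to [1019/1024, 4085/4096)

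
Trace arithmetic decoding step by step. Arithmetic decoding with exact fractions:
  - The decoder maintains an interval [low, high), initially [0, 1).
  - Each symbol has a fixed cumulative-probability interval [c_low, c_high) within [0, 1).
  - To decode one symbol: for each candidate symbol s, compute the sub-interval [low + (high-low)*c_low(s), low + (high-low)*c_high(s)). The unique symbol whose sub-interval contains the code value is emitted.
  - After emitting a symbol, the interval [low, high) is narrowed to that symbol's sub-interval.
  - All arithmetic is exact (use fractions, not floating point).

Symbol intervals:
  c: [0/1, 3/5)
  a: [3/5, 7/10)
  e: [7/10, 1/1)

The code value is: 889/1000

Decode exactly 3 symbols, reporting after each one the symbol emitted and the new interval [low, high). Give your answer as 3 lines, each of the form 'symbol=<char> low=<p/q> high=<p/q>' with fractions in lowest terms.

Answer: symbol=e low=7/10 high=1/1
symbol=a low=22/25 high=91/100
symbol=c low=22/25 high=449/500

Derivation:
Step 1: interval [0/1, 1/1), width = 1/1 - 0/1 = 1/1
  'c': [0/1 + 1/1*0/1, 0/1 + 1/1*3/5) = [0/1, 3/5)
  'a': [0/1 + 1/1*3/5, 0/1 + 1/1*7/10) = [3/5, 7/10)
  'e': [0/1 + 1/1*7/10, 0/1 + 1/1*1/1) = [7/10, 1/1) <- contains code 889/1000
  emit 'e', narrow to [7/10, 1/1)
Step 2: interval [7/10, 1/1), width = 1/1 - 7/10 = 3/10
  'c': [7/10 + 3/10*0/1, 7/10 + 3/10*3/5) = [7/10, 22/25)
  'a': [7/10 + 3/10*3/5, 7/10 + 3/10*7/10) = [22/25, 91/100) <- contains code 889/1000
  'e': [7/10 + 3/10*7/10, 7/10 + 3/10*1/1) = [91/100, 1/1)
  emit 'a', narrow to [22/25, 91/100)
Step 3: interval [22/25, 91/100), width = 91/100 - 22/25 = 3/100
  'c': [22/25 + 3/100*0/1, 22/25 + 3/100*3/5) = [22/25, 449/500) <- contains code 889/1000
  'a': [22/25 + 3/100*3/5, 22/25 + 3/100*7/10) = [449/500, 901/1000)
  'e': [22/25 + 3/100*7/10, 22/25 + 3/100*1/1) = [901/1000, 91/100)
  emit 'c', narrow to [22/25, 449/500)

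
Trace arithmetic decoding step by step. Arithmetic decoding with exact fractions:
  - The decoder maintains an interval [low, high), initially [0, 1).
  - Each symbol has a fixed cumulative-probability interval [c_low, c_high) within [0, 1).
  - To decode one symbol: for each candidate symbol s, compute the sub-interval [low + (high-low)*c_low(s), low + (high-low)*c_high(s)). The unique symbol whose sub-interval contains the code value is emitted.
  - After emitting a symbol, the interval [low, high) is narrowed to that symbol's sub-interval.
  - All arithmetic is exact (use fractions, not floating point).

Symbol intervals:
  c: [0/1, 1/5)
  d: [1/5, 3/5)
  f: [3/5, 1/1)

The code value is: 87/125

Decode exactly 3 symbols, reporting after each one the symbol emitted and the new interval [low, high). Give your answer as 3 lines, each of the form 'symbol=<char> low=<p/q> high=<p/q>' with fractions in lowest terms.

Answer: symbol=f low=3/5 high=1/1
symbol=d low=17/25 high=21/25
symbol=c low=17/25 high=89/125

Derivation:
Step 1: interval [0/1, 1/1), width = 1/1 - 0/1 = 1/1
  'c': [0/1 + 1/1*0/1, 0/1 + 1/1*1/5) = [0/1, 1/5)
  'd': [0/1 + 1/1*1/5, 0/1 + 1/1*3/5) = [1/5, 3/5)
  'f': [0/1 + 1/1*3/5, 0/1 + 1/1*1/1) = [3/5, 1/1) <- contains code 87/125
  emit 'f', narrow to [3/5, 1/1)
Step 2: interval [3/5, 1/1), width = 1/1 - 3/5 = 2/5
  'c': [3/5 + 2/5*0/1, 3/5 + 2/5*1/5) = [3/5, 17/25)
  'd': [3/5 + 2/5*1/5, 3/5 + 2/5*3/5) = [17/25, 21/25) <- contains code 87/125
  'f': [3/5 + 2/5*3/5, 3/5 + 2/5*1/1) = [21/25, 1/1)
  emit 'd', narrow to [17/25, 21/25)
Step 3: interval [17/25, 21/25), width = 21/25 - 17/25 = 4/25
  'c': [17/25 + 4/25*0/1, 17/25 + 4/25*1/5) = [17/25, 89/125) <- contains code 87/125
  'd': [17/25 + 4/25*1/5, 17/25 + 4/25*3/5) = [89/125, 97/125)
  'f': [17/25 + 4/25*3/5, 17/25 + 4/25*1/1) = [97/125, 21/25)
  emit 'c', narrow to [17/25, 89/125)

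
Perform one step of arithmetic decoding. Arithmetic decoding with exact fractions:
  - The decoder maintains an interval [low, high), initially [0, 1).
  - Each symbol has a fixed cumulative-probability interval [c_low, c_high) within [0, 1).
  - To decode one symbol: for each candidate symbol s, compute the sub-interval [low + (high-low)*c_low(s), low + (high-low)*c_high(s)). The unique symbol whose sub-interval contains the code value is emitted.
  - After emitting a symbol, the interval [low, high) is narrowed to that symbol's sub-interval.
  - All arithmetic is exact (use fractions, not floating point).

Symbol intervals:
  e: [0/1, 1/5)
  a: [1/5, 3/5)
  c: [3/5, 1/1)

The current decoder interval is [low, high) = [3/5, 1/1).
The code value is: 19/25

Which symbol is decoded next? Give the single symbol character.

Answer: a

Derivation:
Interval width = high − low = 1/1 − 3/5 = 2/5
Scaled code = (code − low) / width = (19/25 − 3/5) / 2/5 = 2/5
  e: [0/1, 1/5) 
  a: [1/5, 3/5) ← scaled code falls here ✓
  c: [3/5, 1/1) 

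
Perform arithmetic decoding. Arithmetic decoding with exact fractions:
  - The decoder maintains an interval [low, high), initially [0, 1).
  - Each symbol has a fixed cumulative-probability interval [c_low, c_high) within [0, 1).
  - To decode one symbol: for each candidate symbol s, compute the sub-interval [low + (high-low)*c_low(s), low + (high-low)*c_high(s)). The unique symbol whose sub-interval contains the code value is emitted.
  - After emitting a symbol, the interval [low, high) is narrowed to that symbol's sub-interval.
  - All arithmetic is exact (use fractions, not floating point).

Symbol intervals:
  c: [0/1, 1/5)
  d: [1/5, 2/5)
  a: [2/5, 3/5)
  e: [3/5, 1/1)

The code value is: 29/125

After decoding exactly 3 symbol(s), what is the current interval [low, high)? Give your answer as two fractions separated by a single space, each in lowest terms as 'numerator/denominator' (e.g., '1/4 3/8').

Answer: 28/125 6/25

Derivation:
Step 1: interval [0/1, 1/1), width = 1/1 - 0/1 = 1/1
  'c': [0/1 + 1/1*0/1, 0/1 + 1/1*1/5) = [0/1, 1/5)
  'd': [0/1 + 1/1*1/5, 0/1 + 1/1*2/5) = [1/5, 2/5) <- contains code 29/125
  'a': [0/1 + 1/1*2/5, 0/1 + 1/1*3/5) = [2/5, 3/5)
  'e': [0/1 + 1/1*3/5, 0/1 + 1/1*1/1) = [3/5, 1/1)
  emit 'd', narrow to [1/5, 2/5)
Step 2: interval [1/5, 2/5), width = 2/5 - 1/5 = 1/5
  'c': [1/5 + 1/5*0/1, 1/5 + 1/5*1/5) = [1/5, 6/25) <- contains code 29/125
  'd': [1/5 + 1/5*1/5, 1/5 + 1/5*2/5) = [6/25, 7/25)
  'a': [1/5 + 1/5*2/5, 1/5 + 1/5*3/5) = [7/25, 8/25)
  'e': [1/5 + 1/5*3/5, 1/5 + 1/5*1/1) = [8/25, 2/5)
  emit 'c', narrow to [1/5, 6/25)
Step 3: interval [1/5, 6/25), width = 6/25 - 1/5 = 1/25
  'c': [1/5 + 1/25*0/1, 1/5 + 1/25*1/5) = [1/5, 26/125)
  'd': [1/5 + 1/25*1/5, 1/5 + 1/25*2/5) = [26/125, 27/125)
  'a': [1/5 + 1/25*2/5, 1/5 + 1/25*3/5) = [27/125, 28/125)
  'e': [1/5 + 1/25*3/5, 1/5 + 1/25*1/1) = [28/125, 6/25) <- contains code 29/125
  emit 'e', narrow to [28/125, 6/25)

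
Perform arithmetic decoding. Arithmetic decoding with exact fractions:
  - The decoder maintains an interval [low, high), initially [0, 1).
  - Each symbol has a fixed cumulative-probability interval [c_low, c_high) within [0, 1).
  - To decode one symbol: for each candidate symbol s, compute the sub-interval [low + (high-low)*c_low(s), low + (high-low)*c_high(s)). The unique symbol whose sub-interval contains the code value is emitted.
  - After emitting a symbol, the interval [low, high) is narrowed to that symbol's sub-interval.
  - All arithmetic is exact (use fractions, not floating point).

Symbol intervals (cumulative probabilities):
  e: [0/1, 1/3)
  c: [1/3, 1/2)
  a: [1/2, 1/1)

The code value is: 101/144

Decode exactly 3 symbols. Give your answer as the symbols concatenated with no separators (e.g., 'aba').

Step 1: interval [0/1, 1/1), width = 1/1 - 0/1 = 1/1
  'e': [0/1 + 1/1*0/1, 0/1 + 1/1*1/3) = [0/1, 1/3)
  'c': [0/1 + 1/1*1/3, 0/1 + 1/1*1/2) = [1/3, 1/2)
  'a': [0/1 + 1/1*1/2, 0/1 + 1/1*1/1) = [1/2, 1/1) <- contains code 101/144
  emit 'a', narrow to [1/2, 1/1)
Step 2: interval [1/2, 1/1), width = 1/1 - 1/2 = 1/2
  'e': [1/2 + 1/2*0/1, 1/2 + 1/2*1/3) = [1/2, 2/3)
  'c': [1/2 + 1/2*1/3, 1/2 + 1/2*1/2) = [2/3, 3/4) <- contains code 101/144
  'a': [1/2 + 1/2*1/2, 1/2 + 1/2*1/1) = [3/4, 1/1)
  emit 'c', narrow to [2/3, 3/4)
Step 3: interval [2/3, 3/4), width = 3/4 - 2/3 = 1/12
  'e': [2/3 + 1/12*0/1, 2/3 + 1/12*1/3) = [2/3, 25/36)
  'c': [2/3 + 1/12*1/3, 2/3 + 1/12*1/2) = [25/36, 17/24) <- contains code 101/144
  'a': [2/3 + 1/12*1/2, 2/3 + 1/12*1/1) = [17/24, 3/4)
  emit 'c', narrow to [25/36, 17/24)

Answer: acc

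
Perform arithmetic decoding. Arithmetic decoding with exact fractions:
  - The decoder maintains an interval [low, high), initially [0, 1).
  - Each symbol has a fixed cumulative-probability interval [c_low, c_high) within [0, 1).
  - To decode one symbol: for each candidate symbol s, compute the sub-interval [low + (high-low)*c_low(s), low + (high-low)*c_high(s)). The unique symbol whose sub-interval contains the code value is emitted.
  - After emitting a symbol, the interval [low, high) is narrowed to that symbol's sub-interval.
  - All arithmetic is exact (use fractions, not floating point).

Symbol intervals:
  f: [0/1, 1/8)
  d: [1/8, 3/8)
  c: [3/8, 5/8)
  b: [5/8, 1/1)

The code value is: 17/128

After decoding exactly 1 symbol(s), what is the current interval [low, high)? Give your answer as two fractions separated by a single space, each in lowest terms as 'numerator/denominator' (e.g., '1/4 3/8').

Step 1: interval [0/1, 1/1), width = 1/1 - 0/1 = 1/1
  'f': [0/1 + 1/1*0/1, 0/1 + 1/1*1/8) = [0/1, 1/8)
  'd': [0/1 + 1/1*1/8, 0/1 + 1/1*3/8) = [1/8, 3/8) <- contains code 17/128
  'c': [0/1 + 1/1*3/8, 0/1 + 1/1*5/8) = [3/8, 5/8)
  'b': [0/1 + 1/1*5/8, 0/1 + 1/1*1/1) = [5/8, 1/1)
  emit 'd', narrow to [1/8, 3/8)

Answer: 1/8 3/8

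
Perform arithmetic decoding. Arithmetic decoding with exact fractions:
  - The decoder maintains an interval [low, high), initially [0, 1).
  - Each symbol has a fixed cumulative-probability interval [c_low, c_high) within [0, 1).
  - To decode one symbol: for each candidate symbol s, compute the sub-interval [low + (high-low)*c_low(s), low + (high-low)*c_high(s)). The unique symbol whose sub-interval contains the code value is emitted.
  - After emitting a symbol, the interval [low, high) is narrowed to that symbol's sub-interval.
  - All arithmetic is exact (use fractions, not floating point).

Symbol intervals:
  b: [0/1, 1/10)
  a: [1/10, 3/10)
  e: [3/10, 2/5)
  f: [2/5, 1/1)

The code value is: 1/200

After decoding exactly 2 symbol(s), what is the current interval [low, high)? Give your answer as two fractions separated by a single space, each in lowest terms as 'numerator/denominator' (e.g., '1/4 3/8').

Answer: 0/1 1/100

Derivation:
Step 1: interval [0/1, 1/1), width = 1/1 - 0/1 = 1/1
  'b': [0/1 + 1/1*0/1, 0/1 + 1/1*1/10) = [0/1, 1/10) <- contains code 1/200
  'a': [0/1 + 1/1*1/10, 0/1 + 1/1*3/10) = [1/10, 3/10)
  'e': [0/1 + 1/1*3/10, 0/1 + 1/1*2/5) = [3/10, 2/5)
  'f': [0/1 + 1/1*2/5, 0/1 + 1/1*1/1) = [2/5, 1/1)
  emit 'b', narrow to [0/1, 1/10)
Step 2: interval [0/1, 1/10), width = 1/10 - 0/1 = 1/10
  'b': [0/1 + 1/10*0/1, 0/1 + 1/10*1/10) = [0/1, 1/100) <- contains code 1/200
  'a': [0/1 + 1/10*1/10, 0/1 + 1/10*3/10) = [1/100, 3/100)
  'e': [0/1 + 1/10*3/10, 0/1 + 1/10*2/5) = [3/100, 1/25)
  'f': [0/1 + 1/10*2/5, 0/1 + 1/10*1/1) = [1/25, 1/10)
  emit 'b', narrow to [0/1, 1/100)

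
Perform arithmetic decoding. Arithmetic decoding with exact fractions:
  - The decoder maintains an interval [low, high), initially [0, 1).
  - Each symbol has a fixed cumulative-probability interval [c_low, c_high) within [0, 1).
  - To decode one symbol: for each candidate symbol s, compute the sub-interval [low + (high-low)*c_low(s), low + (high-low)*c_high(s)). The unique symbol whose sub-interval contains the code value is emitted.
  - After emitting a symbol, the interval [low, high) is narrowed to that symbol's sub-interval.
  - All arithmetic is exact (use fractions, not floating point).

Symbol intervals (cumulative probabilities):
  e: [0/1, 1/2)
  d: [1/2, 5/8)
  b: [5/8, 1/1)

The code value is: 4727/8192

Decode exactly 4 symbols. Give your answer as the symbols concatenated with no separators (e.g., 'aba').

Step 1: interval [0/1, 1/1), width = 1/1 - 0/1 = 1/1
  'e': [0/1 + 1/1*0/1, 0/1 + 1/1*1/2) = [0/1, 1/2)
  'd': [0/1 + 1/1*1/2, 0/1 + 1/1*5/8) = [1/2, 5/8) <- contains code 4727/8192
  'b': [0/1 + 1/1*5/8, 0/1 + 1/1*1/1) = [5/8, 1/1)
  emit 'd', narrow to [1/2, 5/8)
Step 2: interval [1/2, 5/8), width = 5/8 - 1/2 = 1/8
  'e': [1/2 + 1/8*0/1, 1/2 + 1/8*1/2) = [1/2, 9/16)
  'd': [1/2 + 1/8*1/2, 1/2 + 1/8*5/8) = [9/16, 37/64) <- contains code 4727/8192
  'b': [1/2 + 1/8*5/8, 1/2 + 1/8*1/1) = [37/64, 5/8)
  emit 'd', narrow to [9/16, 37/64)
Step 3: interval [9/16, 37/64), width = 37/64 - 9/16 = 1/64
  'e': [9/16 + 1/64*0/1, 9/16 + 1/64*1/2) = [9/16, 73/128)
  'd': [9/16 + 1/64*1/2, 9/16 + 1/64*5/8) = [73/128, 293/512)
  'b': [9/16 + 1/64*5/8, 9/16 + 1/64*1/1) = [293/512, 37/64) <- contains code 4727/8192
  emit 'b', narrow to [293/512, 37/64)
Step 4: interval [293/512, 37/64), width = 37/64 - 293/512 = 3/512
  'e': [293/512 + 3/512*0/1, 293/512 + 3/512*1/2) = [293/512, 589/1024)
  'd': [293/512 + 3/512*1/2, 293/512 + 3/512*5/8) = [589/1024, 2359/4096)
  'b': [293/512 + 3/512*5/8, 293/512 + 3/512*1/1) = [2359/4096, 37/64) <- contains code 4727/8192
  emit 'b', narrow to [2359/4096, 37/64)

Answer: ddbb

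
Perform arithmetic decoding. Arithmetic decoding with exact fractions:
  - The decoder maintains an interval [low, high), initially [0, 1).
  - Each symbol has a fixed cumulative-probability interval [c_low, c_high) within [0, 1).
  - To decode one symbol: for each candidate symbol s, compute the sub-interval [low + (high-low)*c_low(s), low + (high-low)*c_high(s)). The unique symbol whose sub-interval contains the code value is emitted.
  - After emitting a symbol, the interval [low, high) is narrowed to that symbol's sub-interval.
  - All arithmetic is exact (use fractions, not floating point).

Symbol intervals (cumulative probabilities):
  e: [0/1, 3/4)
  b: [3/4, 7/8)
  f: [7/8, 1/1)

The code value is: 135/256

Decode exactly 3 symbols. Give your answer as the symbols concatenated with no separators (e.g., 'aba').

Step 1: interval [0/1, 1/1), width = 1/1 - 0/1 = 1/1
  'e': [0/1 + 1/1*0/1, 0/1 + 1/1*3/4) = [0/1, 3/4) <- contains code 135/256
  'b': [0/1 + 1/1*3/4, 0/1 + 1/1*7/8) = [3/4, 7/8)
  'f': [0/1 + 1/1*7/8, 0/1 + 1/1*1/1) = [7/8, 1/1)
  emit 'e', narrow to [0/1, 3/4)
Step 2: interval [0/1, 3/4), width = 3/4 - 0/1 = 3/4
  'e': [0/1 + 3/4*0/1, 0/1 + 3/4*3/4) = [0/1, 9/16) <- contains code 135/256
  'b': [0/1 + 3/4*3/4, 0/1 + 3/4*7/8) = [9/16, 21/32)
  'f': [0/1 + 3/4*7/8, 0/1 + 3/4*1/1) = [21/32, 3/4)
  emit 'e', narrow to [0/1, 9/16)
Step 3: interval [0/1, 9/16), width = 9/16 - 0/1 = 9/16
  'e': [0/1 + 9/16*0/1, 0/1 + 9/16*3/4) = [0/1, 27/64)
  'b': [0/1 + 9/16*3/4, 0/1 + 9/16*7/8) = [27/64, 63/128)
  'f': [0/1 + 9/16*7/8, 0/1 + 9/16*1/1) = [63/128, 9/16) <- contains code 135/256
  emit 'f', narrow to [63/128, 9/16)

Answer: eef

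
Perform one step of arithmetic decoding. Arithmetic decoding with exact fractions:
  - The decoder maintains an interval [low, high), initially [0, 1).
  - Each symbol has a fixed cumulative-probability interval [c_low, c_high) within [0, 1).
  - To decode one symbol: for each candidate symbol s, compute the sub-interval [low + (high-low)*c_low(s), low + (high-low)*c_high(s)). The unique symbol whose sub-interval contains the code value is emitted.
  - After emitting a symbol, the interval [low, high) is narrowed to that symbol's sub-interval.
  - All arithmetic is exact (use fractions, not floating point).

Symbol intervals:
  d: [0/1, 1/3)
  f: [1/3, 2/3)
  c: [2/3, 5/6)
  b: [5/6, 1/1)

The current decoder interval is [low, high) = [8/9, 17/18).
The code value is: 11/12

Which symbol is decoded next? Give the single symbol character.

Interval width = high − low = 17/18 − 8/9 = 1/18
Scaled code = (code − low) / width = (11/12 − 8/9) / 1/18 = 1/2
  d: [0/1, 1/3) 
  f: [1/3, 2/3) ← scaled code falls here ✓
  c: [2/3, 5/6) 
  b: [5/6, 1/1) 

Answer: f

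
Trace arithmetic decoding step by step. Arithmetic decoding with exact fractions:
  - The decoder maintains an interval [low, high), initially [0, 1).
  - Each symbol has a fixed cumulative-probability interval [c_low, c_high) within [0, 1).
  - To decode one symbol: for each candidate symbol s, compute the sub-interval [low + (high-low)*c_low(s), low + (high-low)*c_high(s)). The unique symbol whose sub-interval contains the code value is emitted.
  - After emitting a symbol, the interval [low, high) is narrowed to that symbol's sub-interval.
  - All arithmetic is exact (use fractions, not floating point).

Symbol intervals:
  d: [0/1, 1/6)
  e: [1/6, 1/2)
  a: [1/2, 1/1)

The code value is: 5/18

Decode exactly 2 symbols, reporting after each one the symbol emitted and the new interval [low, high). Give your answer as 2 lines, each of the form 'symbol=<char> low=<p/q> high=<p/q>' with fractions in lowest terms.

Answer: symbol=e low=1/6 high=1/2
symbol=e low=2/9 high=1/3

Derivation:
Step 1: interval [0/1, 1/1), width = 1/1 - 0/1 = 1/1
  'd': [0/1 + 1/1*0/1, 0/1 + 1/1*1/6) = [0/1, 1/6)
  'e': [0/1 + 1/1*1/6, 0/1 + 1/1*1/2) = [1/6, 1/2) <- contains code 5/18
  'a': [0/1 + 1/1*1/2, 0/1 + 1/1*1/1) = [1/2, 1/1)
  emit 'e', narrow to [1/6, 1/2)
Step 2: interval [1/6, 1/2), width = 1/2 - 1/6 = 1/3
  'd': [1/6 + 1/3*0/1, 1/6 + 1/3*1/6) = [1/6, 2/9)
  'e': [1/6 + 1/3*1/6, 1/6 + 1/3*1/2) = [2/9, 1/3) <- contains code 5/18
  'a': [1/6 + 1/3*1/2, 1/6 + 1/3*1/1) = [1/3, 1/2)
  emit 'e', narrow to [2/9, 1/3)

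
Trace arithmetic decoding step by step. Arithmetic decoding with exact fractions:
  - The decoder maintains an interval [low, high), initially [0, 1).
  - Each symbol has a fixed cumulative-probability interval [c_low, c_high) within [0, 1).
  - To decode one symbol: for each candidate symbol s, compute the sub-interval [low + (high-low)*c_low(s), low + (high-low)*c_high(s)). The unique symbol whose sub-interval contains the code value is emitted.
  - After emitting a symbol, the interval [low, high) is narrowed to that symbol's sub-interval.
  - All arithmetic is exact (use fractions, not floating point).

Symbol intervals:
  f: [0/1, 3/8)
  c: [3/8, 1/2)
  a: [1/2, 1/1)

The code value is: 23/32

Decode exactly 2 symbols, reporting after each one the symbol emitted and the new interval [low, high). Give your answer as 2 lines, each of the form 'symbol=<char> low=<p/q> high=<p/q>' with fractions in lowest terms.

Step 1: interval [0/1, 1/1), width = 1/1 - 0/1 = 1/1
  'f': [0/1 + 1/1*0/1, 0/1 + 1/1*3/8) = [0/1, 3/8)
  'c': [0/1 + 1/1*3/8, 0/1 + 1/1*1/2) = [3/8, 1/2)
  'a': [0/1 + 1/1*1/2, 0/1 + 1/1*1/1) = [1/2, 1/1) <- contains code 23/32
  emit 'a', narrow to [1/2, 1/1)
Step 2: interval [1/2, 1/1), width = 1/1 - 1/2 = 1/2
  'f': [1/2 + 1/2*0/1, 1/2 + 1/2*3/8) = [1/2, 11/16)
  'c': [1/2 + 1/2*3/8, 1/2 + 1/2*1/2) = [11/16, 3/4) <- contains code 23/32
  'a': [1/2 + 1/2*1/2, 1/2 + 1/2*1/1) = [3/4, 1/1)
  emit 'c', narrow to [11/16, 3/4)

Answer: symbol=a low=1/2 high=1/1
symbol=c low=11/16 high=3/4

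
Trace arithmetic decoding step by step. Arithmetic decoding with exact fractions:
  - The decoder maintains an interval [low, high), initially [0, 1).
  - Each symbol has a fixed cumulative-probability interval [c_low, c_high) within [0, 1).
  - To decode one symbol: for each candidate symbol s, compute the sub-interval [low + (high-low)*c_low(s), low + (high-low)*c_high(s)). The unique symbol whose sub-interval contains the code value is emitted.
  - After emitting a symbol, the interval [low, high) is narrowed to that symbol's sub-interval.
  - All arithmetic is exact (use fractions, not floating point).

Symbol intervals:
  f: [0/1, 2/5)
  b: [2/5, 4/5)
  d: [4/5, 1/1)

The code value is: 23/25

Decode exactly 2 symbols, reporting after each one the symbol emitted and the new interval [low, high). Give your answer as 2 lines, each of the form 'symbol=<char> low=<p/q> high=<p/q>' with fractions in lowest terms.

Answer: symbol=d low=4/5 high=1/1
symbol=b low=22/25 high=24/25

Derivation:
Step 1: interval [0/1, 1/1), width = 1/1 - 0/1 = 1/1
  'f': [0/1 + 1/1*0/1, 0/1 + 1/1*2/5) = [0/1, 2/5)
  'b': [0/1 + 1/1*2/5, 0/1 + 1/1*4/5) = [2/5, 4/5)
  'd': [0/1 + 1/1*4/5, 0/1 + 1/1*1/1) = [4/5, 1/1) <- contains code 23/25
  emit 'd', narrow to [4/5, 1/1)
Step 2: interval [4/5, 1/1), width = 1/1 - 4/5 = 1/5
  'f': [4/5 + 1/5*0/1, 4/5 + 1/5*2/5) = [4/5, 22/25)
  'b': [4/5 + 1/5*2/5, 4/5 + 1/5*4/5) = [22/25, 24/25) <- contains code 23/25
  'd': [4/5 + 1/5*4/5, 4/5 + 1/5*1/1) = [24/25, 1/1)
  emit 'b', narrow to [22/25, 24/25)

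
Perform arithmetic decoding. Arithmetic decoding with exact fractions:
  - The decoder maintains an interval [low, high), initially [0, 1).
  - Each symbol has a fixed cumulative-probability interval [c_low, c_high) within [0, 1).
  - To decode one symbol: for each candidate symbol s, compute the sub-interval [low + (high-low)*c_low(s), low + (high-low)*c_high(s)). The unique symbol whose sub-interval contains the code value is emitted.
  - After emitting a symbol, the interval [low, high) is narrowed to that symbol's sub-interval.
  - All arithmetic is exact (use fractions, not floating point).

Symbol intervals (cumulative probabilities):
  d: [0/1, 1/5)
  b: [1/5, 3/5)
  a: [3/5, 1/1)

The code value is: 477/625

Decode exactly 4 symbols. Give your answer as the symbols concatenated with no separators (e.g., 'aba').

Step 1: interval [0/1, 1/1), width = 1/1 - 0/1 = 1/1
  'd': [0/1 + 1/1*0/1, 0/1 + 1/1*1/5) = [0/1, 1/5)
  'b': [0/1 + 1/1*1/5, 0/1 + 1/1*3/5) = [1/5, 3/5)
  'a': [0/1 + 1/1*3/5, 0/1 + 1/1*1/1) = [3/5, 1/1) <- contains code 477/625
  emit 'a', narrow to [3/5, 1/1)
Step 2: interval [3/5, 1/1), width = 1/1 - 3/5 = 2/5
  'd': [3/5 + 2/5*0/1, 3/5 + 2/5*1/5) = [3/5, 17/25)
  'b': [3/5 + 2/5*1/5, 3/5 + 2/5*3/5) = [17/25, 21/25) <- contains code 477/625
  'a': [3/5 + 2/5*3/5, 3/5 + 2/5*1/1) = [21/25, 1/1)
  emit 'b', narrow to [17/25, 21/25)
Step 3: interval [17/25, 21/25), width = 21/25 - 17/25 = 4/25
  'd': [17/25 + 4/25*0/1, 17/25 + 4/25*1/5) = [17/25, 89/125)
  'b': [17/25 + 4/25*1/5, 17/25 + 4/25*3/5) = [89/125, 97/125) <- contains code 477/625
  'a': [17/25 + 4/25*3/5, 17/25 + 4/25*1/1) = [97/125, 21/25)
  emit 'b', narrow to [89/125, 97/125)
Step 4: interval [89/125, 97/125), width = 97/125 - 89/125 = 8/125
  'd': [89/125 + 8/125*0/1, 89/125 + 8/125*1/5) = [89/125, 453/625)
  'b': [89/125 + 8/125*1/5, 89/125 + 8/125*3/5) = [453/625, 469/625)
  'a': [89/125 + 8/125*3/5, 89/125 + 8/125*1/1) = [469/625, 97/125) <- contains code 477/625
  emit 'a', narrow to [469/625, 97/125)

Answer: abba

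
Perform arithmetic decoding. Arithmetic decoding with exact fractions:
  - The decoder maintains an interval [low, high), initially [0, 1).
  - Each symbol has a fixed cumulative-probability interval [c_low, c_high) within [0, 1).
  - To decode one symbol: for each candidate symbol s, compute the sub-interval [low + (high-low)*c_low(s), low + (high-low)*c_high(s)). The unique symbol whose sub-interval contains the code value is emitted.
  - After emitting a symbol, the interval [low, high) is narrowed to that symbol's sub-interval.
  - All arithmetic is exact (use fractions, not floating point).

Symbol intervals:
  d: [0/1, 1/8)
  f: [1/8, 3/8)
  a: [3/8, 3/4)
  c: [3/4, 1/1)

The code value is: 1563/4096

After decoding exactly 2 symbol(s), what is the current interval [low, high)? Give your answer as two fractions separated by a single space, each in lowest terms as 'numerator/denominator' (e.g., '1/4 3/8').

Answer: 3/8 27/64

Derivation:
Step 1: interval [0/1, 1/1), width = 1/1 - 0/1 = 1/1
  'd': [0/1 + 1/1*0/1, 0/1 + 1/1*1/8) = [0/1, 1/8)
  'f': [0/1 + 1/1*1/8, 0/1 + 1/1*3/8) = [1/8, 3/8)
  'a': [0/1 + 1/1*3/8, 0/1 + 1/1*3/4) = [3/8, 3/4) <- contains code 1563/4096
  'c': [0/1 + 1/1*3/4, 0/1 + 1/1*1/1) = [3/4, 1/1)
  emit 'a', narrow to [3/8, 3/4)
Step 2: interval [3/8, 3/4), width = 3/4 - 3/8 = 3/8
  'd': [3/8 + 3/8*0/1, 3/8 + 3/8*1/8) = [3/8, 27/64) <- contains code 1563/4096
  'f': [3/8 + 3/8*1/8, 3/8 + 3/8*3/8) = [27/64, 33/64)
  'a': [3/8 + 3/8*3/8, 3/8 + 3/8*3/4) = [33/64, 21/32)
  'c': [3/8 + 3/8*3/4, 3/8 + 3/8*1/1) = [21/32, 3/4)
  emit 'd', narrow to [3/8, 27/64)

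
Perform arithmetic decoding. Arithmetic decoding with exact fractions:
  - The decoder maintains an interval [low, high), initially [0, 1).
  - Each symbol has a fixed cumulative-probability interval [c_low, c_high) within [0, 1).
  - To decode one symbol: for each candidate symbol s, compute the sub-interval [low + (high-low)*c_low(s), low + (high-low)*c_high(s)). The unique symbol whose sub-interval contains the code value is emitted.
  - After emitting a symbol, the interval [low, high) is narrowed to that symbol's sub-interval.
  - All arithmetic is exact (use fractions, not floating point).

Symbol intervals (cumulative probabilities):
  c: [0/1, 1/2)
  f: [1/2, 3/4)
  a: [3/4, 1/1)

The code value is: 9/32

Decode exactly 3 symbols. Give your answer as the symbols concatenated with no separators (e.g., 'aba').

Answer: cfc

Derivation:
Step 1: interval [0/1, 1/1), width = 1/1 - 0/1 = 1/1
  'c': [0/1 + 1/1*0/1, 0/1 + 1/1*1/2) = [0/1, 1/2) <- contains code 9/32
  'f': [0/1 + 1/1*1/2, 0/1 + 1/1*3/4) = [1/2, 3/4)
  'a': [0/1 + 1/1*3/4, 0/1 + 1/1*1/1) = [3/4, 1/1)
  emit 'c', narrow to [0/1, 1/2)
Step 2: interval [0/1, 1/2), width = 1/2 - 0/1 = 1/2
  'c': [0/1 + 1/2*0/1, 0/1 + 1/2*1/2) = [0/1, 1/4)
  'f': [0/1 + 1/2*1/2, 0/1 + 1/2*3/4) = [1/4, 3/8) <- contains code 9/32
  'a': [0/1 + 1/2*3/4, 0/1 + 1/2*1/1) = [3/8, 1/2)
  emit 'f', narrow to [1/4, 3/8)
Step 3: interval [1/4, 3/8), width = 3/8 - 1/4 = 1/8
  'c': [1/4 + 1/8*0/1, 1/4 + 1/8*1/2) = [1/4, 5/16) <- contains code 9/32
  'f': [1/4 + 1/8*1/2, 1/4 + 1/8*3/4) = [5/16, 11/32)
  'a': [1/4 + 1/8*3/4, 1/4 + 1/8*1/1) = [11/32, 3/8)
  emit 'c', narrow to [1/4, 5/16)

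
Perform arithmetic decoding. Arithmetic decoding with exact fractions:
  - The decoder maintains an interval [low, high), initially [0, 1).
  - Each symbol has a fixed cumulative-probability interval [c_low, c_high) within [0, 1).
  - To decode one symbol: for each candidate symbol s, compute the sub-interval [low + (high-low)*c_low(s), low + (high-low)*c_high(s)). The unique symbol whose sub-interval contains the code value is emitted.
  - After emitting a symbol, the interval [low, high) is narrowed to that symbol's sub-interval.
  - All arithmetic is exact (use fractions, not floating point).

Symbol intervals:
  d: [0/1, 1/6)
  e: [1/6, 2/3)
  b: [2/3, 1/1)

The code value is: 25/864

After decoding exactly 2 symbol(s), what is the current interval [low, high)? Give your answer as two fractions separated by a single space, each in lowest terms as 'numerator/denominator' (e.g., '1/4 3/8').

Answer: 1/36 1/9

Derivation:
Step 1: interval [0/1, 1/1), width = 1/1 - 0/1 = 1/1
  'd': [0/1 + 1/1*0/1, 0/1 + 1/1*1/6) = [0/1, 1/6) <- contains code 25/864
  'e': [0/1 + 1/1*1/6, 0/1 + 1/1*2/3) = [1/6, 2/3)
  'b': [0/1 + 1/1*2/3, 0/1 + 1/1*1/1) = [2/3, 1/1)
  emit 'd', narrow to [0/1, 1/6)
Step 2: interval [0/1, 1/6), width = 1/6 - 0/1 = 1/6
  'd': [0/1 + 1/6*0/1, 0/1 + 1/6*1/6) = [0/1, 1/36)
  'e': [0/1 + 1/6*1/6, 0/1 + 1/6*2/3) = [1/36, 1/9) <- contains code 25/864
  'b': [0/1 + 1/6*2/3, 0/1 + 1/6*1/1) = [1/9, 1/6)
  emit 'e', narrow to [1/36, 1/9)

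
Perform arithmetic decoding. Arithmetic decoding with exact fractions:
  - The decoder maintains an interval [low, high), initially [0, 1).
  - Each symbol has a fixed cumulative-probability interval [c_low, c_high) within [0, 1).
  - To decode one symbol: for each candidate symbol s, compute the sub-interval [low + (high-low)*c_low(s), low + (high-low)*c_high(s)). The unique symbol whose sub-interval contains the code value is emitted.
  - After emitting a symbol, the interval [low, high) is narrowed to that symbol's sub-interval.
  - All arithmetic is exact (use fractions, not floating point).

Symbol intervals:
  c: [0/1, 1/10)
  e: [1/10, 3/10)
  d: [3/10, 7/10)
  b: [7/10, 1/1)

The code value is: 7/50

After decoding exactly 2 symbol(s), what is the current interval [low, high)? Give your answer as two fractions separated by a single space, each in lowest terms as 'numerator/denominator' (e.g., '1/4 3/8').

Step 1: interval [0/1, 1/1), width = 1/1 - 0/1 = 1/1
  'c': [0/1 + 1/1*0/1, 0/1 + 1/1*1/10) = [0/1, 1/10)
  'e': [0/1 + 1/1*1/10, 0/1 + 1/1*3/10) = [1/10, 3/10) <- contains code 7/50
  'd': [0/1 + 1/1*3/10, 0/1 + 1/1*7/10) = [3/10, 7/10)
  'b': [0/1 + 1/1*7/10, 0/1 + 1/1*1/1) = [7/10, 1/1)
  emit 'e', narrow to [1/10, 3/10)
Step 2: interval [1/10, 3/10), width = 3/10 - 1/10 = 1/5
  'c': [1/10 + 1/5*0/1, 1/10 + 1/5*1/10) = [1/10, 3/25)
  'e': [1/10 + 1/5*1/10, 1/10 + 1/5*3/10) = [3/25, 4/25) <- contains code 7/50
  'd': [1/10 + 1/5*3/10, 1/10 + 1/5*7/10) = [4/25, 6/25)
  'b': [1/10 + 1/5*7/10, 1/10 + 1/5*1/1) = [6/25, 3/10)
  emit 'e', narrow to [3/25, 4/25)

Answer: 3/25 4/25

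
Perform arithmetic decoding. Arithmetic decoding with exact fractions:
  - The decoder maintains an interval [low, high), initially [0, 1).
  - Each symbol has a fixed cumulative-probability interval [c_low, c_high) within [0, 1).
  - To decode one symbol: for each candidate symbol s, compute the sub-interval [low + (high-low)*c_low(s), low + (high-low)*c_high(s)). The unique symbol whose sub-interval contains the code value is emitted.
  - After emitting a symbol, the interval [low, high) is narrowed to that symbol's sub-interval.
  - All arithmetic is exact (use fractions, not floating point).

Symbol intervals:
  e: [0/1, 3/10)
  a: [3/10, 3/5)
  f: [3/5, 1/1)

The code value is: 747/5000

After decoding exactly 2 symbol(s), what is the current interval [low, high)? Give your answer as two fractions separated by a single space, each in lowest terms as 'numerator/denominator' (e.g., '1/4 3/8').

Answer: 9/100 9/50

Derivation:
Step 1: interval [0/1, 1/1), width = 1/1 - 0/1 = 1/1
  'e': [0/1 + 1/1*0/1, 0/1 + 1/1*3/10) = [0/1, 3/10) <- contains code 747/5000
  'a': [0/1 + 1/1*3/10, 0/1 + 1/1*3/5) = [3/10, 3/5)
  'f': [0/1 + 1/1*3/5, 0/1 + 1/1*1/1) = [3/5, 1/1)
  emit 'e', narrow to [0/1, 3/10)
Step 2: interval [0/1, 3/10), width = 3/10 - 0/1 = 3/10
  'e': [0/1 + 3/10*0/1, 0/1 + 3/10*3/10) = [0/1, 9/100)
  'a': [0/1 + 3/10*3/10, 0/1 + 3/10*3/5) = [9/100, 9/50) <- contains code 747/5000
  'f': [0/1 + 3/10*3/5, 0/1 + 3/10*1/1) = [9/50, 3/10)
  emit 'a', narrow to [9/100, 9/50)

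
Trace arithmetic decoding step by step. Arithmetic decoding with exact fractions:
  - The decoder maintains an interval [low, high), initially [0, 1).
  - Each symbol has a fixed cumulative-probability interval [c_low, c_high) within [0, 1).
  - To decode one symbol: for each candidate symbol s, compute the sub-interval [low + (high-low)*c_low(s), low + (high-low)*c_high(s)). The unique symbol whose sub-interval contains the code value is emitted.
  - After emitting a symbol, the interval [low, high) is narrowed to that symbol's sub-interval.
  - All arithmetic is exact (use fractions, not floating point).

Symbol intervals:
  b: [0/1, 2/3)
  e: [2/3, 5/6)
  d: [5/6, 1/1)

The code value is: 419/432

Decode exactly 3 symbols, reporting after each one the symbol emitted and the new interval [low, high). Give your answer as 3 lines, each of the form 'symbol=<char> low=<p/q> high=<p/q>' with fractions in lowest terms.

Answer: symbol=d low=5/6 high=1/1
symbol=e low=17/18 high=35/36
symbol=d low=209/216 high=35/36

Derivation:
Step 1: interval [0/1, 1/1), width = 1/1 - 0/1 = 1/1
  'b': [0/1 + 1/1*0/1, 0/1 + 1/1*2/3) = [0/1, 2/3)
  'e': [0/1 + 1/1*2/3, 0/1 + 1/1*5/6) = [2/3, 5/6)
  'd': [0/1 + 1/1*5/6, 0/1 + 1/1*1/1) = [5/6, 1/1) <- contains code 419/432
  emit 'd', narrow to [5/6, 1/1)
Step 2: interval [5/6, 1/1), width = 1/1 - 5/6 = 1/6
  'b': [5/6 + 1/6*0/1, 5/6 + 1/6*2/3) = [5/6, 17/18)
  'e': [5/6 + 1/6*2/3, 5/6 + 1/6*5/6) = [17/18, 35/36) <- contains code 419/432
  'd': [5/6 + 1/6*5/6, 5/6 + 1/6*1/1) = [35/36, 1/1)
  emit 'e', narrow to [17/18, 35/36)
Step 3: interval [17/18, 35/36), width = 35/36 - 17/18 = 1/36
  'b': [17/18 + 1/36*0/1, 17/18 + 1/36*2/3) = [17/18, 26/27)
  'e': [17/18 + 1/36*2/3, 17/18 + 1/36*5/6) = [26/27, 209/216)
  'd': [17/18 + 1/36*5/6, 17/18 + 1/36*1/1) = [209/216, 35/36) <- contains code 419/432
  emit 'd', narrow to [209/216, 35/36)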